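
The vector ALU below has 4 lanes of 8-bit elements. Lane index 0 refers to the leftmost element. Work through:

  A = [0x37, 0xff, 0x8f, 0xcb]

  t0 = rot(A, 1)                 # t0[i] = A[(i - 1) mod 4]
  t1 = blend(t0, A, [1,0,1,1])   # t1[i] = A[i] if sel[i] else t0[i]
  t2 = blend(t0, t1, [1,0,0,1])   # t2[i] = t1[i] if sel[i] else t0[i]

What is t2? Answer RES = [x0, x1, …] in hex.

→ t0 |cb|37|ff|8f|
→ t1 |37|37|8f|cb|
→ t2 |37|37|ff|cb|

RES = [ 0x37  0x37  0xff  0xcb ]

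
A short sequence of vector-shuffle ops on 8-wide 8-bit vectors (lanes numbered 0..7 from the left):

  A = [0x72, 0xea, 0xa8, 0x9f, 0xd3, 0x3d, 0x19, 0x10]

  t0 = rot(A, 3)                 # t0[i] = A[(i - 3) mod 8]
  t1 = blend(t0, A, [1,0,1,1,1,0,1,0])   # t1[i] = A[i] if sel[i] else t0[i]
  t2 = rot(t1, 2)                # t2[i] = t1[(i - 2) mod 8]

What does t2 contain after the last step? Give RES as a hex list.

t0 = [0x3d, 0x19, 0x10, 0x72, 0xea, 0xa8, 0x9f, 0xd3]
t1 = [0x72, 0x19, 0xa8, 0x9f, 0xd3, 0xa8, 0x19, 0xd3]
t2 = [0x19, 0xd3, 0x72, 0x19, 0xa8, 0x9f, 0xd3, 0xa8]

RES = [0x19, 0xd3, 0x72, 0x19, 0xa8, 0x9f, 0xd3, 0xa8]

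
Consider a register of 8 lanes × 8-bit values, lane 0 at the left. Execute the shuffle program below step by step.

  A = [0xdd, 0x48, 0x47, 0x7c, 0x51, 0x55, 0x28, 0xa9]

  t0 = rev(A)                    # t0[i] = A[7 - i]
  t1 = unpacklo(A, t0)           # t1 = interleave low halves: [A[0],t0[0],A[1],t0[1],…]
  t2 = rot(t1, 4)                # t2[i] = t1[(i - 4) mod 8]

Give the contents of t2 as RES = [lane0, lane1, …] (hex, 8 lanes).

RES = [ 0x47  0x55  0x7c  0x51  0xdd  0xa9  0x48  0x28 ]

  t0: a9 28 55 51 7c 47 48 dd
  t1: dd a9 48 28 47 55 7c 51
  t2: 47 55 7c 51 dd a9 48 28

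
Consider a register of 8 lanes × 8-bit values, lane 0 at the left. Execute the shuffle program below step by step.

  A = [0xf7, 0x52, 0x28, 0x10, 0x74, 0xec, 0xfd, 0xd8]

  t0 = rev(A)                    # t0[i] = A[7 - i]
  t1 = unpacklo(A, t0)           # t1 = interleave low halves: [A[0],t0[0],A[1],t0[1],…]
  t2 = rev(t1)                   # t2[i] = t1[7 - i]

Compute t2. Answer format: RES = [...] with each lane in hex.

RES = [ 0x74  0x10  0xec  0x28  0xfd  0x52  0xd8  0xf7 ]

t0 = [0xd8, 0xfd, 0xec, 0x74, 0x10, 0x28, 0x52, 0xf7]
t1 = [0xf7, 0xd8, 0x52, 0xfd, 0x28, 0xec, 0x10, 0x74]
t2 = [0x74, 0x10, 0xec, 0x28, 0xfd, 0x52, 0xd8, 0xf7]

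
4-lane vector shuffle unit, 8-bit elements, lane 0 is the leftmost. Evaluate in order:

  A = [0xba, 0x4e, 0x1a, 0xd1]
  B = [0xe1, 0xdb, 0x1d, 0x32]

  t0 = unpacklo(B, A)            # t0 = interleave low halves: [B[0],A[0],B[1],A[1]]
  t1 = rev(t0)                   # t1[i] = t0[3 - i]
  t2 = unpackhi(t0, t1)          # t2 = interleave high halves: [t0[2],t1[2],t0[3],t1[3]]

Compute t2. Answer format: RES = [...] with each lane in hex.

t0 = [0xe1, 0xba, 0xdb, 0x4e]
t1 = [0x4e, 0xdb, 0xba, 0xe1]
t2 = [0xdb, 0xba, 0x4e, 0xe1]

RES = [ 0xdb  0xba  0x4e  0xe1 ]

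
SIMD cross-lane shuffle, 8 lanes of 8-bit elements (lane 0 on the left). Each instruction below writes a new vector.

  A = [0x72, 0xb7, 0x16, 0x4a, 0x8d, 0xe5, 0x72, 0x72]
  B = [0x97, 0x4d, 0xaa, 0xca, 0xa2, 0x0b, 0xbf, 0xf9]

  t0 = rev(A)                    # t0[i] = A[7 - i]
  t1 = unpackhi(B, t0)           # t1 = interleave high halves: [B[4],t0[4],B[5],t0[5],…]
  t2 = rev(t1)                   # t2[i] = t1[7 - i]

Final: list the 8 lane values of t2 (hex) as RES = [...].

RES = [0x72, 0xf9, 0xb7, 0xbf, 0x16, 0x0b, 0x4a, 0xa2]

  t0: 72 72 e5 8d 4a 16 b7 72
  t1: a2 4a 0b 16 bf b7 f9 72
  t2: 72 f9 b7 bf 16 0b 4a a2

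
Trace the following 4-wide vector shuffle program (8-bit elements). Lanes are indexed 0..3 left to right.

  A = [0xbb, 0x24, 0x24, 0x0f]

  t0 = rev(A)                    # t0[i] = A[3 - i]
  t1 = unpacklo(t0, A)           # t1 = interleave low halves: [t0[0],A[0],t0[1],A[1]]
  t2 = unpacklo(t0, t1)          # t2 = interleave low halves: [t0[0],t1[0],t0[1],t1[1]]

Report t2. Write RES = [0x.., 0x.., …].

→ t0 |0f|24|24|bb|
→ t1 |0f|bb|24|24|
→ t2 |0f|0f|24|bb|

RES = [0x0f, 0x0f, 0x24, 0xbb]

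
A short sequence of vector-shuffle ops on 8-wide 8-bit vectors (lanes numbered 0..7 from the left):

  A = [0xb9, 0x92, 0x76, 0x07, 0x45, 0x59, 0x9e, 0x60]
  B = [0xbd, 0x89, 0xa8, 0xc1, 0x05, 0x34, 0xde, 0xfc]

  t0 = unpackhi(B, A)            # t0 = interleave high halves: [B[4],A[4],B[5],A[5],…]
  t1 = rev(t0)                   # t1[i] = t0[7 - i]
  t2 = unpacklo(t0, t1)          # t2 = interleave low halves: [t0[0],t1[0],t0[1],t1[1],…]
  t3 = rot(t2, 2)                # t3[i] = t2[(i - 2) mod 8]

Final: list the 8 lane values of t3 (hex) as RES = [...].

  t0: 05 45 34 59 de 9e fc 60
  t1: 60 fc 9e de 59 34 45 05
  t2: 05 60 45 fc 34 9e 59 de
  t3: 59 de 05 60 45 fc 34 9e

RES = [ 0x59  0xde  0x05  0x60  0x45  0xfc  0x34  0x9e ]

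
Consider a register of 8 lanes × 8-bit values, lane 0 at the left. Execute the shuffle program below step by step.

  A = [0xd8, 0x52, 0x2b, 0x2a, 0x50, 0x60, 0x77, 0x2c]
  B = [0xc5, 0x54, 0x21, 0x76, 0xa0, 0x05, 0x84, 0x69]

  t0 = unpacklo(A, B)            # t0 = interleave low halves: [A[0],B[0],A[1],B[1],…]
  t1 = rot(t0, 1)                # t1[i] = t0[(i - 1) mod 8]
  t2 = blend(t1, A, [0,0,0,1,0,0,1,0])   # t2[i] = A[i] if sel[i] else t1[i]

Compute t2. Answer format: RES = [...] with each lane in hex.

RES = [0x76, 0xd8, 0xc5, 0x2a, 0x54, 0x2b, 0x77, 0x2a]

  t0: d8 c5 52 54 2b 21 2a 76
  t1: 76 d8 c5 52 54 2b 21 2a
  t2: 76 d8 c5 2a 54 2b 77 2a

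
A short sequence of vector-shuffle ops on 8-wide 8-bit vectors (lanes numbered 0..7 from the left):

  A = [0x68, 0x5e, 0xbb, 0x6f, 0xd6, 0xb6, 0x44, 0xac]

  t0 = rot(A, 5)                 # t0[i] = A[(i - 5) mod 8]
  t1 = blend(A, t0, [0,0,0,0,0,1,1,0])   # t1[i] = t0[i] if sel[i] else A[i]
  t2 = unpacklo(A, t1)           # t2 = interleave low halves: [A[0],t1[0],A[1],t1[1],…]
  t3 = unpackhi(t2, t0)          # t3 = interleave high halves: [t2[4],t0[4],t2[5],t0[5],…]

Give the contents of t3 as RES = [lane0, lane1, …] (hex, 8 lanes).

RES = [ 0xbb  0xac  0xbb  0x68  0x6f  0x5e  0x6f  0xbb ]

t0 = [0x6f, 0xd6, 0xb6, 0x44, 0xac, 0x68, 0x5e, 0xbb]
t1 = [0x68, 0x5e, 0xbb, 0x6f, 0xd6, 0x68, 0x5e, 0xac]
t2 = [0x68, 0x68, 0x5e, 0x5e, 0xbb, 0xbb, 0x6f, 0x6f]
t3 = [0xbb, 0xac, 0xbb, 0x68, 0x6f, 0x5e, 0x6f, 0xbb]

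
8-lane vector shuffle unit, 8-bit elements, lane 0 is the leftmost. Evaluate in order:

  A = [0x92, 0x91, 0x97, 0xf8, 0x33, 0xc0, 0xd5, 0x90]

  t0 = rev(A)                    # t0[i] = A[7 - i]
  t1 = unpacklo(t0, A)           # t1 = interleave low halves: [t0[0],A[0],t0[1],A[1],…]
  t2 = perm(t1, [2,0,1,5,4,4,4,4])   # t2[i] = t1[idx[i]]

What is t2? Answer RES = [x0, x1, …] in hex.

  t0: 90 d5 c0 33 f8 97 91 92
  t1: 90 92 d5 91 c0 97 33 f8
  t2: d5 90 92 97 c0 c0 c0 c0

RES = [0xd5, 0x90, 0x92, 0x97, 0xc0, 0xc0, 0xc0, 0xc0]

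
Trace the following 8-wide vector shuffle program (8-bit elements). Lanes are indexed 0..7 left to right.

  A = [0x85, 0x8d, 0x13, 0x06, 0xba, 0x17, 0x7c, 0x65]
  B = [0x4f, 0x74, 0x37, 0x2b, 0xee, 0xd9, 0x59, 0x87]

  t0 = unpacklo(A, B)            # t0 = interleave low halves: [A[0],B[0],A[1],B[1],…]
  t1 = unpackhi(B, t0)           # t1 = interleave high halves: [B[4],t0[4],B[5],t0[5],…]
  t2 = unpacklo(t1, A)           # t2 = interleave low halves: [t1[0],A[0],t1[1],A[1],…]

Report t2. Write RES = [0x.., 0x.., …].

t0 = [0x85, 0x4f, 0x8d, 0x74, 0x13, 0x37, 0x06, 0x2b]
t1 = [0xee, 0x13, 0xd9, 0x37, 0x59, 0x06, 0x87, 0x2b]
t2 = [0xee, 0x85, 0x13, 0x8d, 0xd9, 0x13, 0x37, 0x06]

RES = [ 0xee  0x85  0x13  0x8d  0xd9  0x13  0x37  0x06 ]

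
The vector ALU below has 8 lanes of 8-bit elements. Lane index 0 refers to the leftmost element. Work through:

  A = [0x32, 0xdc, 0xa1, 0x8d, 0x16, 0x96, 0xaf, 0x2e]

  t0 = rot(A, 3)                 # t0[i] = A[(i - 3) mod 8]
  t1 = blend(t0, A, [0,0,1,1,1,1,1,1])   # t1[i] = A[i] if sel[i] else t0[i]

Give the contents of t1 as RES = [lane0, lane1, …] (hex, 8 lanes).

  t0: 96 af 2e 32 dc a1 8d 16
  t1: 96 af a1 8d 16 96 af 2e

RES = [ 0x96  0xaf  0xa1  0x8d  0x16  0x96  0xaf  0x2e ]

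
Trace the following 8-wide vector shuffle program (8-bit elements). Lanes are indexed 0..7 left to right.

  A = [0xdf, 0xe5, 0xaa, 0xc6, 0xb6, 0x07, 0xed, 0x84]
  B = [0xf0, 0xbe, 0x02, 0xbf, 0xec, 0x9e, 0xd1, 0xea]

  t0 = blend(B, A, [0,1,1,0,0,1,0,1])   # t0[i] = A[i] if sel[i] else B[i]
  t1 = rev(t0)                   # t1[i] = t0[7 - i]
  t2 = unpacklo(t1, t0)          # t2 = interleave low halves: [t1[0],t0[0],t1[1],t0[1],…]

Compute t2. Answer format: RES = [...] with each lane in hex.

t0 = [0xf0, 0xe5, 0xaa, 0xbf, 0xec, 0x07, 0xd1, 0x84]
t1 = [0x84, 0xd1, 0x07, 0xec, 0xbf, 0xaa, 0xe5, 0xf0]
t2 = [0x84, 0xf0, 0xd1, 0xe5, 0x07, 0xaa, 0xec, 0xbf]

RES = [0x84, 0xf0, 0xd1, 0xe5, 0x07, 0xaa, 0xec, 0xbf]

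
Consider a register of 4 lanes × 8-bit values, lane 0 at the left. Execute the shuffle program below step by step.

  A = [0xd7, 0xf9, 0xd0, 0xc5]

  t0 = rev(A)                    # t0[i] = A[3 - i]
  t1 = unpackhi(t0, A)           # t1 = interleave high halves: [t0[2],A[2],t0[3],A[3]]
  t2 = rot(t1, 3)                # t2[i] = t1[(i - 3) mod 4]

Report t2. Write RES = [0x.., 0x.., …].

RES = [0xd0, 0xd7, 0xc5, 0xf9]

  t0: c5 d0 f9 d7
  t1: f9 d0 d7 c5
  t2: d0 d7 c5 f9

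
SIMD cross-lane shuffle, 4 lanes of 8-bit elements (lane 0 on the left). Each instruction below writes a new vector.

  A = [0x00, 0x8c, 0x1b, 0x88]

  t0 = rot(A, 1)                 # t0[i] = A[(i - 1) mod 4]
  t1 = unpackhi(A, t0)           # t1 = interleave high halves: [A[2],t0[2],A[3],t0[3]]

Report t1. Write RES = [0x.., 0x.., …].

RES = [ 0x1b  0x8c  0x88  0x1b ]

t0 = [0x88, 0x00, 0x8c, 0x1b]
t1 = [0x1b, 0x8c, 0x88, 0x1b]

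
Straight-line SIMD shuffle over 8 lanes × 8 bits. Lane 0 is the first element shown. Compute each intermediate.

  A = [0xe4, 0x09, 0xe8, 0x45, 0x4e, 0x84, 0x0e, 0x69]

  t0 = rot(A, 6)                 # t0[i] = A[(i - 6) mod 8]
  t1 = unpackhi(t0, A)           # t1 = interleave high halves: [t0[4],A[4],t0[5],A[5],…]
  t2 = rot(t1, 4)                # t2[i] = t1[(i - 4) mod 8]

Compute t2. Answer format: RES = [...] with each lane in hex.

RES = [0xe4, 0x0e, 0x09, 0x69, 0x0e, 0x4e, 0x69, 0x84]

t0 = [0xe8, 0x45, 0x4e, 0x84, 0x0e, 0x69, 0xe4, 0x09]
t1 = [0x0e, 0x4e, 0x69, 0x84, 0xe4, 0x0e, 0x09, 0x69]
t2 = [0xe4, 0x0e, 0x09, 0x69, 0x0e, 0x4e, 0x69, 0x84]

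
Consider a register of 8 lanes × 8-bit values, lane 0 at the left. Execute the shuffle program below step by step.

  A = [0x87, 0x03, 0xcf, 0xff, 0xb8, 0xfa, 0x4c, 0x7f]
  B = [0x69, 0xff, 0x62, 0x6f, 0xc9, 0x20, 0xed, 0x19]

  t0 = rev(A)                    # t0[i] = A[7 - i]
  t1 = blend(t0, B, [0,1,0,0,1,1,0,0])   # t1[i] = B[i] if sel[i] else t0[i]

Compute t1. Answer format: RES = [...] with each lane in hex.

RES = [0x7f, 0xff, 0xfa, 0xb8, 0xc9, 0x20, 0x03, 0x87]

  t0: 7f 4c fa b8 ff cf 03 87
  t1: 7f ff fa b8 c9 20 03 87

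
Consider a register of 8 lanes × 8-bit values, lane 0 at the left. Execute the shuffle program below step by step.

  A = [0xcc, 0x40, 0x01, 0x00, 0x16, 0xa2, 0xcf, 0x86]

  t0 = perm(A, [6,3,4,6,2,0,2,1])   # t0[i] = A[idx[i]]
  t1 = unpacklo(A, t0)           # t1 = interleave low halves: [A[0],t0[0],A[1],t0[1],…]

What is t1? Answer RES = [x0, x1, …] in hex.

RES = [0xcc, 0xcf, 0x40, 0x00, 0x01, 0x16, 0x00, 0xcf]

  t0: cf 00 16 cf 01 cc 01 40
  t1: cc cf 40 00 01 16 00 cf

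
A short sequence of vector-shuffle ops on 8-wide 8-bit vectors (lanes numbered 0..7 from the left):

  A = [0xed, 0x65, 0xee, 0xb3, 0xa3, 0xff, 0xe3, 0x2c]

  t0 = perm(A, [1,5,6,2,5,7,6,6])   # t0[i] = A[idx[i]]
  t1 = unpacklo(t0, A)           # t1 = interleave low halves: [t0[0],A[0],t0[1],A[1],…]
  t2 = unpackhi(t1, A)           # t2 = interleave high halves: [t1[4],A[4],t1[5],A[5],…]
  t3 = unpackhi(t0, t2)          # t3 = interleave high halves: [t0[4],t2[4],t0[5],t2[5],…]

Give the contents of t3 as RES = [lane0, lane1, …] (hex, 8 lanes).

  t0: 65 ff e3 ee ff 2c e3 e3
  t1: 65 ed ff 65 e3 ee ee b3
  t2: e3 a3 ee ff ee e3 b3 2c
  t3: ff ee 2c e3 e3 b3 e3 2c

RES = [0xff, 0xee, 0x2c, 0xe3, 0xe3, 0xb3, 0xe3, 0x2c]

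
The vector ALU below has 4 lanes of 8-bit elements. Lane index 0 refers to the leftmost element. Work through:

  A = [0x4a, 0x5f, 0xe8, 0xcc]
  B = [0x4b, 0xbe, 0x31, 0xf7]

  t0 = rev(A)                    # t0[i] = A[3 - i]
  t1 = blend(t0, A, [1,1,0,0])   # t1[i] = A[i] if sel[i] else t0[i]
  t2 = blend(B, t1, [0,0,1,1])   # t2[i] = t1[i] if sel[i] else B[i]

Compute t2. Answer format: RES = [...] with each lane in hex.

  t0: cc e8 5f 4a
  t1: 4a 5f 5f 4a
  t2: 4b be 5f 4a

RES = [0x4b, 0xbe, 0x5f, 0x4a]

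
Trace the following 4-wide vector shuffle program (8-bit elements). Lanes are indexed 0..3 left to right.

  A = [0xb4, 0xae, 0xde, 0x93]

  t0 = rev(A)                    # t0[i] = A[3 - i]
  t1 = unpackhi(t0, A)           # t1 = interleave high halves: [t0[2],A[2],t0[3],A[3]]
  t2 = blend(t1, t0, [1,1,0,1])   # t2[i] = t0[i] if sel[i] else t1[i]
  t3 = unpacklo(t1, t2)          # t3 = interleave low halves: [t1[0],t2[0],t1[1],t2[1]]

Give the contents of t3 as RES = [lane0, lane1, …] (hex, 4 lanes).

RES = [ 0xae  0x93  0xde  0xde ]

→ t0 |93|de|ae|b4|
→ t1 |ae|de|b4|93|
→ t2 |93|de|b4|b4|
→ t3 |ae|93|de|de|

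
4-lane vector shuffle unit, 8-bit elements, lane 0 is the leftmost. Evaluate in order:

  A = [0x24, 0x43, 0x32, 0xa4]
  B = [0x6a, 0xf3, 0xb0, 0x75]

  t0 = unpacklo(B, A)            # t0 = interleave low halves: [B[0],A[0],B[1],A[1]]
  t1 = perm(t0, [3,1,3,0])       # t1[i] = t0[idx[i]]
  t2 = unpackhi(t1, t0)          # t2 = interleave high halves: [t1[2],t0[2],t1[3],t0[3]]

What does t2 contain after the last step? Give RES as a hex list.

→ t0 |6a|24|f3|43|
→ t1 |43|24|43|6a|
→ t2 |43|f3|6a|43|

RES = [ 0x43  0xf3  0x6a  0x43 ]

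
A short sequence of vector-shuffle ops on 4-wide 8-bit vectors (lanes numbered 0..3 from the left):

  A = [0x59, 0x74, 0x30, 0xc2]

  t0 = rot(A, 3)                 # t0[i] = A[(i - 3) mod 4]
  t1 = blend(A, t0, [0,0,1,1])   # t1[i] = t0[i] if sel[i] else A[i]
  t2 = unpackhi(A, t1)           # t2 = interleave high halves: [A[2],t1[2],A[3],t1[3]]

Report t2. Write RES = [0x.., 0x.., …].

t0 = [0x74, 0x30, 0xc2, 0x59]
t1 = [0x59, 0x74, 0xc2, 0x59]
t2 = [0x30, 0xc2, 0xc2, 0x59]

RES = [ 0x30  0xc2  0xc2  0x59 ]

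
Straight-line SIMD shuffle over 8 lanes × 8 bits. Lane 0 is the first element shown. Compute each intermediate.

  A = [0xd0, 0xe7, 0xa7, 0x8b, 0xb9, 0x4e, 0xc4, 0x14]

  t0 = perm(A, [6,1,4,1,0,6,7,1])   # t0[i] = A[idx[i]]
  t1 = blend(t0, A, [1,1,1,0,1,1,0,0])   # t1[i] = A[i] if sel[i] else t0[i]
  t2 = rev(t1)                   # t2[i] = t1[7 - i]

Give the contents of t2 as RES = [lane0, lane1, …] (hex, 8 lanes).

→ t0 |c4|e7|b9|e7|d0|c4|14|e7|
→ t1 |d0|e7|a7|e7|b9|4e|14|e7|
→ t2 |e7|14|4e|b9|e7|a7|e7|d0|

RES = [0xe7, 0x14, 0x4e, 0xb9, 0xe7, 0xa7, 0xe7, 0xd0]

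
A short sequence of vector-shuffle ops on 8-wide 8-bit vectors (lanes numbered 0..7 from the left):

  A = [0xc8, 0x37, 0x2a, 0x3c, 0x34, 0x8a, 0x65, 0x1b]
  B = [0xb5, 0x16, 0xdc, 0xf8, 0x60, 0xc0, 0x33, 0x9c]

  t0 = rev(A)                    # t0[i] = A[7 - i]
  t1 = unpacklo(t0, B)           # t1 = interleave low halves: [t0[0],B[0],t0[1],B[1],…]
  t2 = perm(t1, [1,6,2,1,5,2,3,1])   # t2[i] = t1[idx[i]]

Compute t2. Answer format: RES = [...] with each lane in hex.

RES = [ 0xb5  0x34  0x65  0xb5  0xdc  0x65  0x16  0xb5 ]

  t0: 1b 65 8a 34 3c 2a 37 c8
  t1: 1b b5 65 16 8a dc 34 f8
  t2: b5 34 65 b5 dc 65 16 b5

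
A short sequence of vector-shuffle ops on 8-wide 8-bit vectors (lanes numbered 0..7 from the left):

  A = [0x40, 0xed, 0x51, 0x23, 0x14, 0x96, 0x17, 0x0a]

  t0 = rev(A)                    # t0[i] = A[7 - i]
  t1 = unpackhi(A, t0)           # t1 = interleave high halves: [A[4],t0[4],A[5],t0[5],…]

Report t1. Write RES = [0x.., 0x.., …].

  t0: 0a 17 96 14 23 51 ed 40
  t1: 14 23 96 51 17 ed 0a 40

RES = [0x14, 0x23, 0x96, 0x51, 0x17, 0xed, 0x0a, 0x40]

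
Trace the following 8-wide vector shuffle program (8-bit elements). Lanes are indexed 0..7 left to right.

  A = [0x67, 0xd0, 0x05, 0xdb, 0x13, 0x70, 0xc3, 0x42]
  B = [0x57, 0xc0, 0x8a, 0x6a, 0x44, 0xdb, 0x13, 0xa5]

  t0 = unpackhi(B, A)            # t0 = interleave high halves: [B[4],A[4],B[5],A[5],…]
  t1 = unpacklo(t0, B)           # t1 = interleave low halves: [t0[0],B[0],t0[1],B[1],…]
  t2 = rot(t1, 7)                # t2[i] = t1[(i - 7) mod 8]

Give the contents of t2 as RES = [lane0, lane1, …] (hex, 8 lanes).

RES = [ 0x57  0x13  0xc0  0xdb  0x8a  0x70  0x6a  0x44 ]

  t0: 44 13 db 70 13 c3 a5 42
  t1: 44 57 13 c0 db 8a 70 6a
  t2: 57 13 c0 db 8a 70 6a 44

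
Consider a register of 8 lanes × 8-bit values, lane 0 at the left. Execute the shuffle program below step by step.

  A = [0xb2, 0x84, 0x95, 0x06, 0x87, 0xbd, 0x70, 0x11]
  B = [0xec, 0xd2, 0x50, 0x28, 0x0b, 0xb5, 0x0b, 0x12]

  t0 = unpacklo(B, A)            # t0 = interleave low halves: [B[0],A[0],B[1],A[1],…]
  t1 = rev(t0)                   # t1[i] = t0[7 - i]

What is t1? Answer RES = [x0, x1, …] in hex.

RES = [0x06, 0x28, 0x95, 0x50, 0x84, 0xd2, 0xb2, 0xec]

  t0: ec b2 d2 84 50 95 28 06
  t1: 06 28 95 50 84 d2 b2 ec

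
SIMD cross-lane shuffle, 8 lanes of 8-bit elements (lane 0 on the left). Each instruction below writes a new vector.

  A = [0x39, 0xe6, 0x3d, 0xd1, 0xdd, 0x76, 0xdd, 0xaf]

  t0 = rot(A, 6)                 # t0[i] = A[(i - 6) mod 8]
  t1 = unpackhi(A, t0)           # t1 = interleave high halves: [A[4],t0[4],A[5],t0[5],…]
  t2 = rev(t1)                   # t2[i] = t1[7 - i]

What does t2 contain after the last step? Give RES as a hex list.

RES = [0xe6, 0xaf, 0x39, 0xdd, 0xaf, 0x76, 0xdd, 0xdd]

t0 = [0x3d, 0xd1, 0xdd, 0x76, 0xdd, 0xaf, 0x39, 0xe6]
t1 = [0xdd, 0xdd, 0x76, 0xaf, 0xdd, 0x39, 0xaf, 0xe6]
t2 = [0xe6, 0xaf, 0x39, 0xdd, 0xaf, 0x76, 0xdd, 0xdd]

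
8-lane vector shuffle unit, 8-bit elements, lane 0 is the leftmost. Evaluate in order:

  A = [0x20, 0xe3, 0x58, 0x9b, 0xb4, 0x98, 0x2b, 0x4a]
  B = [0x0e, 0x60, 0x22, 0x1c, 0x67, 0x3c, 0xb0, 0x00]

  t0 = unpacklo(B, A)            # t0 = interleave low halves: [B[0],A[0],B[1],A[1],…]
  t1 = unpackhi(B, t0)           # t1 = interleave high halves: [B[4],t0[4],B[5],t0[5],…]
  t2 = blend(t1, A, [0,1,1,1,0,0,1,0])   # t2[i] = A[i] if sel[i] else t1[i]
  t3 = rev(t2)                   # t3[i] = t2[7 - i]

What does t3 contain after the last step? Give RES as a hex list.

RES = [0x9b, 0x2b, 0x1c, 0xb0, 0x9b, 0x58, 0xe3, 0x67]

  t0: 0e 20 60 e3 22 58 1c 9b
  t1: 67 22 3c 58 b0 1c 00 9b
  t2: 67 e3 58 9b b0 1c 2b 9b
  t3: 9b 2b 1c b0 9b 58 e3 67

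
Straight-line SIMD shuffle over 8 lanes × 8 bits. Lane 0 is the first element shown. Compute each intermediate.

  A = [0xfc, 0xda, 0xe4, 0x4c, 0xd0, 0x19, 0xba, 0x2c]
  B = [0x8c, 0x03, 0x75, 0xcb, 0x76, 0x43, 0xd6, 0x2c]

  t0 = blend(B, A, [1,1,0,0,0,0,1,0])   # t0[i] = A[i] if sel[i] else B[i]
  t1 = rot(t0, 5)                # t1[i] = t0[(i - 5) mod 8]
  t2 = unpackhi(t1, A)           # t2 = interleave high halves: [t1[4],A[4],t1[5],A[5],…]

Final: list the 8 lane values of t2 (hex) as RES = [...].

t0 = [0xfc, 0xda, 0x75, 0xcb, 0x76, 0x43, 0xba, 0x2c]
t1 = [0xcb, 0x76, 0x43, 0xba, 0x2c, 0xfc, 0xda, 0x75]
t2 = [0x2c, 0xd0, 0xfc, 0x19, 0xda, 0xba, 0x75, 0x2c]

RES = [ 0x2c  0xd0  0xfc  0x19  0xda  0xba  0x75  0x2c ]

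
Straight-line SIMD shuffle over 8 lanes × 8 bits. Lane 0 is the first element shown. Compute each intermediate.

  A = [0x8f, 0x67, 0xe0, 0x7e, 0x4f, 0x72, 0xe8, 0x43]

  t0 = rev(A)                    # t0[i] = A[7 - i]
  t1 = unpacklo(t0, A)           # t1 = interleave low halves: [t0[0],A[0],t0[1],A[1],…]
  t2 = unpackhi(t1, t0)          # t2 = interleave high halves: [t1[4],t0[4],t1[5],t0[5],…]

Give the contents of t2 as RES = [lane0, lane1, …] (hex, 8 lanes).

RES = [0x72, 0x7e, 0xe0, 0xe0, 0x4f, 0x67, 0x7e, 0x8f]

  t0: 43 e8 72 4f 7e e0 67 8f
  t1: 43 8f e8 67 72 e0 4f 7e
  t2: 72 7e e0 e0 4f 67 7e 8f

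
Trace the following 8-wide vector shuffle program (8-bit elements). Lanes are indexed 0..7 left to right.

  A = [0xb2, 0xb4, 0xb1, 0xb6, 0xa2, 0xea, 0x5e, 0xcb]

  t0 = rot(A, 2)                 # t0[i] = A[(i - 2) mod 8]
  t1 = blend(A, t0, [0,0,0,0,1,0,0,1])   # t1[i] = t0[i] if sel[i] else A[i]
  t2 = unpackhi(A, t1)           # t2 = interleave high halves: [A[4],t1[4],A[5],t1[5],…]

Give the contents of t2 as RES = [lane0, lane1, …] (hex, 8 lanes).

→ t0 |5e|cb|b2|b4|b1|b6|a2|ea|
→ t1 |b2|b4|b1|b6|b1|ea|5e|ea|
→ t2 |a2|b1|ea|ea|5e|5e|cb|ea|

RES = [0xa2, 0xb1, 0xea, 0xea, 0x5e, 0x5e, 0xcb, 0xea]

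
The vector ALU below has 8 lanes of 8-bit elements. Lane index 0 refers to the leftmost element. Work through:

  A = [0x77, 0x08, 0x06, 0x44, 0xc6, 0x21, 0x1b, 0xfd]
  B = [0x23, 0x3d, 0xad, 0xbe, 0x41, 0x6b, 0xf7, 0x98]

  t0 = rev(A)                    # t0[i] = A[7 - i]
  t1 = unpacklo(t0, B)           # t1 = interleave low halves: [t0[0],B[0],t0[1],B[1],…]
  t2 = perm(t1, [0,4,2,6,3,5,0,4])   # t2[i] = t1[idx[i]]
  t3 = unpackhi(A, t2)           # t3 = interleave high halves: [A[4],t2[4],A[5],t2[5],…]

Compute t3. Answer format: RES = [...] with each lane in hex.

  t0: fd 1b 21 c6 44 06 08 77
  t1: fd 23 1b 3d 21 ad c6 be
  t2: fd 21 1b c6 3d ad fd 21
  t3: c6 3d 21 ad 1b fd fd 21

RES = [0xc6, 0x3d, 0x21, 0xad, 0x1b, 0xfd, 0xfd, 0x21]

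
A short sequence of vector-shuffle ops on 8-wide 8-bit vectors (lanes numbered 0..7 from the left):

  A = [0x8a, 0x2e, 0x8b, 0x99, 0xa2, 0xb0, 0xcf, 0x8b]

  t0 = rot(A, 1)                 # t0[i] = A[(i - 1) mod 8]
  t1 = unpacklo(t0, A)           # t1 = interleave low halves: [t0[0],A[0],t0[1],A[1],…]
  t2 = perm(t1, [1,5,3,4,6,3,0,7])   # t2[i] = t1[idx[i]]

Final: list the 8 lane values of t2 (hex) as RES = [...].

  t0: 8b 8a 2e 8b 99 a2 b0 cf
  t1: 8b 8a 8a 2e 2e 8b 8b 99
  t2: 8a 8b 2e 2e 8b 2e 8b 99

RES = [0x8a, 0x8b, 0x2e, 0x2e, 0x8b, 0x2e, 0x8b, 0x99]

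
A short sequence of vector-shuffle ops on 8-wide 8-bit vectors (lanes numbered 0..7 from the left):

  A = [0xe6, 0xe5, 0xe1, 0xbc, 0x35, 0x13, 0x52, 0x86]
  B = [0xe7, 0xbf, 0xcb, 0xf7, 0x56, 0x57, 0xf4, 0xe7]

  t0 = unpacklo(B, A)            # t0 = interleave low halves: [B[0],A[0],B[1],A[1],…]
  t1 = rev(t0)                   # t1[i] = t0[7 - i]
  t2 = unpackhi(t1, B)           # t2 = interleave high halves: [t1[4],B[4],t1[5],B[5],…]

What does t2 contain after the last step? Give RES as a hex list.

→ t0 |e7|e6|bf|e5|cb|e1|f7|bc|
→ t1 |bc|f7|e1|cb|e5|bf|e6|e7|
→ t2 |e5|56|bf|57|e6|f4|e7|e7|

RES = [ 0xe5  0x56  0xbf  0x57  0xe6  0xf4  0xe7  0xe7 ]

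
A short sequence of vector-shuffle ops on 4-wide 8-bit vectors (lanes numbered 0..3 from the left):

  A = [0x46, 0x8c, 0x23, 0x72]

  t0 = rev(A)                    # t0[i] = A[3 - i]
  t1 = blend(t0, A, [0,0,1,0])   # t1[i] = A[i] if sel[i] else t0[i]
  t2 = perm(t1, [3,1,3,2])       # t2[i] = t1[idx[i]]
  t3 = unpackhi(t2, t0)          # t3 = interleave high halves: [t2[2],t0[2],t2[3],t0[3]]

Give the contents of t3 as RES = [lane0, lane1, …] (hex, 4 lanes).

t0 = [0x72, 0x23, 0x8c, 0x46]
t1 = [0x72, 0x23, 0x23, 0x46]
t2 = [0x46, 0x23, 0x46, 0x23]
t3 = [0x46, 0x8c, 0x23, 0x46]

RES = [0x46, 0x8c, 0x23, 0x46]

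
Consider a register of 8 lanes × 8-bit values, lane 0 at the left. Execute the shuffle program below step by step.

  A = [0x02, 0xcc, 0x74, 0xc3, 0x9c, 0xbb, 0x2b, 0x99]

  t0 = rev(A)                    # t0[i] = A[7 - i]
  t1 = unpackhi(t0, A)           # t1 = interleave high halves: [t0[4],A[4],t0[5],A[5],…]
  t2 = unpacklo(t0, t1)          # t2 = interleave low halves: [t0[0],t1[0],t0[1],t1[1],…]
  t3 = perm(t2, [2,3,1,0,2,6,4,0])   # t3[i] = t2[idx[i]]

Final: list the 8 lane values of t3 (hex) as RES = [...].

RES = [ 0x2b  0x9c  0xc3  0x99  0x2b  0x9c  0xbb  0x99 ]

→ t0 |99|2b|bb|9c|c3|74|cc|02|
→ t1 |c3|9c|74|bb|cc|2b|02|99|
→ t2 |99|c3|2b|9c|bb|74|9c|bb|
→ t3 |2b|9c|c3|99|2b|9c|bb|99|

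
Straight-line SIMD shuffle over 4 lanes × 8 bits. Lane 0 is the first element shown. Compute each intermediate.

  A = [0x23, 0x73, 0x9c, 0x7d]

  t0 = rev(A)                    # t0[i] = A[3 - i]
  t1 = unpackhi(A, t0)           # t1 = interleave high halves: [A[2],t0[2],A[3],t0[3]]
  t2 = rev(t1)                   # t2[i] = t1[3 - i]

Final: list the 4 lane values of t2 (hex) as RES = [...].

  t0: 7d 9c 73 23
  t1: 9c 73 7d 23
  t2: 23 7d 73 9c

RES = [ 0x23  0x7d  0x73  0x9c ]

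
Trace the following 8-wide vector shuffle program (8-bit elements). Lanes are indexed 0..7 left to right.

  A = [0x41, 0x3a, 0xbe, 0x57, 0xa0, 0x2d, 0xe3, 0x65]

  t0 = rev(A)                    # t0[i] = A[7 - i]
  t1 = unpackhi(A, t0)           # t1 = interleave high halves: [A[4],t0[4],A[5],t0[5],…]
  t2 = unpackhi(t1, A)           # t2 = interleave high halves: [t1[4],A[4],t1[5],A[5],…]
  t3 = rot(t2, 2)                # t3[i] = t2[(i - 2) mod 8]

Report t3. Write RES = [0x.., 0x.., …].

→ t0 |65|e3|2d|a0|57|be|3a|41|
→ t1 |a0|57|2d|be|e3|3a|65|41|
→ t2 |e3|a0|3a|2d|65|e3|41|65|
→ t3 |41|65|e3|a0|3a|2d|65|e3|

RES = [ 0x41  0x65  0xe3  0xa0  0x3a  0x2d  0x65  0xe3 ]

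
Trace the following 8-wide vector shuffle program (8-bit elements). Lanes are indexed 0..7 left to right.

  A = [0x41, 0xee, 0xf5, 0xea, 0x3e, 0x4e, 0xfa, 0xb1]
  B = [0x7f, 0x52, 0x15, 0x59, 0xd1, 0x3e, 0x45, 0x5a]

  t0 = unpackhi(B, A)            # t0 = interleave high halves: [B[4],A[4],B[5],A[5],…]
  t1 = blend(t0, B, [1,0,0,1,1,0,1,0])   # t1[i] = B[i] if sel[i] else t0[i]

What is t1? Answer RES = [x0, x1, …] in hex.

t0 = [0xd1, 0x3e, 0x3e, 0x4e, 0x45, 0xfa, 0x5a, 0xb1]
t1 = [0x7f, 0x3e, 0x3e, 0x59, 0xd1, 0xfa, 0x45, 0xb1]

RES = [0x7f, 0x3e, 0x3e, 0x59, 0xd1, 0xfa, 0x45, 0xb1]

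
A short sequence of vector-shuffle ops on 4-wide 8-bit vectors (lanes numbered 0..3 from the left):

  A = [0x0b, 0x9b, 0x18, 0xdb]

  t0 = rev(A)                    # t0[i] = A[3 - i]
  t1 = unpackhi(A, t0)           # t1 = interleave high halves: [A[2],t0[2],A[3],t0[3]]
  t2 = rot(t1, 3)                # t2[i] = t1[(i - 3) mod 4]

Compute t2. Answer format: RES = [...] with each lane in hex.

  t0: db 18 9b 0b
  t1: 18 9b db 0b
  t2: 9b db 0b 18

RES = [ 0x9b  0xdb  0x0b  0x18 ]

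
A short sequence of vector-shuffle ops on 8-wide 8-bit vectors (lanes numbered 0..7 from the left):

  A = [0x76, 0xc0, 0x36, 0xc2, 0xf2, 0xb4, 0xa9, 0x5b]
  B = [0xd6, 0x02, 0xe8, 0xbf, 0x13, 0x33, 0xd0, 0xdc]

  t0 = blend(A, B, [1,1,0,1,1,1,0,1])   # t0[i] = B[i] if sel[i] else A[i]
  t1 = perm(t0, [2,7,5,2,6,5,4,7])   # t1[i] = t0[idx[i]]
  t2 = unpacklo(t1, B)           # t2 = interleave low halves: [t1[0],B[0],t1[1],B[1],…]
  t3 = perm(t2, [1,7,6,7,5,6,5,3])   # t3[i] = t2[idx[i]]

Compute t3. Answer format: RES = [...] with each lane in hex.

  t0: d6 02 36 bf 13 33 a9 dc
  t1: 36 dc 33 36 a9 33 13 dc
  t2: 36 d6 dc 02 33 e8 36 bf
  t3: d6 bf 36 bf e8 36 e8 02

RES = [ 0xd6  0xbf  0x36  0xbf  0xe8  0x36  0xe8  0x02 ]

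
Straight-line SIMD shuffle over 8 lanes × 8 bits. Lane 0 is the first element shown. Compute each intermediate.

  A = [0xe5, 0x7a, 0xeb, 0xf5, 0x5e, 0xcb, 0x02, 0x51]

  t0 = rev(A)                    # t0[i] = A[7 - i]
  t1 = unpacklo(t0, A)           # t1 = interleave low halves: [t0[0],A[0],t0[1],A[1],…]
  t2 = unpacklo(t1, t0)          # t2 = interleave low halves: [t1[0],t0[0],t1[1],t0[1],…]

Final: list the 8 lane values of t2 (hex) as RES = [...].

RES = [0x51, 0x51, 0xe5, 0x02, 0x02, 0xcb, 0x7a, 0x5e]

  t0: 51 02 cb 5e f5 eb 7a e5
  t1: 51 e5 02 7a cb eb 5e f5
  t2: 51 51 e5 02 02 cb 7a 5e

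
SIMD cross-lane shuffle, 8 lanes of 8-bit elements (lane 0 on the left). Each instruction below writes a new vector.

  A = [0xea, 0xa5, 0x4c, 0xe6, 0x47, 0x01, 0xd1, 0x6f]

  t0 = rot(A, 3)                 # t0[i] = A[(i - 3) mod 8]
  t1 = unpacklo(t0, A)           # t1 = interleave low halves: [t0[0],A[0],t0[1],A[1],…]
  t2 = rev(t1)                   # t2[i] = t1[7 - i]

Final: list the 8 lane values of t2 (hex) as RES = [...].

→ t0 |01|d1|6f|ea|a5|4c|e6|47|
→ t1 |01|ea|d1|a5|6f|4c|ea|e6|
→ t2 |e6|ea|4c|6f|a5|d1|ea|01|

RES = [ 0xe6  0xea  0x4c  0x6f  0xa5  0xd1  0xea  0x01 ]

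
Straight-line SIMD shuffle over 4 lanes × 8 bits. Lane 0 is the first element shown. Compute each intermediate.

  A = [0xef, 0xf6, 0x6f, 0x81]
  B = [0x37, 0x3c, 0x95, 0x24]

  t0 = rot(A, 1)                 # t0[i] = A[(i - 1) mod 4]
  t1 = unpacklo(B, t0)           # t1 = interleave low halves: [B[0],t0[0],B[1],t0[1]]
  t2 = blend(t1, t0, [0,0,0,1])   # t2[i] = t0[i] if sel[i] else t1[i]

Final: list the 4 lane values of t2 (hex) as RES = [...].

RES = [ 0x37  0x81  0x3c  0x6f ]

  t0: 81 ef f6 6f
  t1: 37 81 3c ef
  t2: 37 81 3c 6f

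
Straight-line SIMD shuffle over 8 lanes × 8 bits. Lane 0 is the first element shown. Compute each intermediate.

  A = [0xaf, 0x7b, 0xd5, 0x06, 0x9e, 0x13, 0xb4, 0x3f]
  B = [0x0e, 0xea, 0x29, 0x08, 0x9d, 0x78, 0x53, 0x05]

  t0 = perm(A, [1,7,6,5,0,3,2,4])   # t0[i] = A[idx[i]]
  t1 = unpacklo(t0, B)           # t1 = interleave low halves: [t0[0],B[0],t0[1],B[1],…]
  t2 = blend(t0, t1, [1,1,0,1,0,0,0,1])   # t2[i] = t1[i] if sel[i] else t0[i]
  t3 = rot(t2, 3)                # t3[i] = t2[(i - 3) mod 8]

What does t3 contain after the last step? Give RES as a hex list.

→ t0 |7b|3f|b4|13|af|06|d5|9e|
→ t1 |7b|0e|3f|ea|b4|29|13|08|
→ t2 |7b|0e|b4|ea|af|06|d5|08|
→ t3 |06|d5|08|7b|0e|b4|ea|af|

RES = [0x06, 0xd5, 0x08, 0x7b, 0x0e, 0xb4, 0xea, 0xaf]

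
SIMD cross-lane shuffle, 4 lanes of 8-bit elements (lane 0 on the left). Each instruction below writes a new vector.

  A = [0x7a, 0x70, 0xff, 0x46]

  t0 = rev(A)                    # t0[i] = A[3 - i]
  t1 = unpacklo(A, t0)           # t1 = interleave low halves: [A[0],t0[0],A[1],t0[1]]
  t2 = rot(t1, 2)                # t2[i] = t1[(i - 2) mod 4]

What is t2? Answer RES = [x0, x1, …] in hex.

RES = [0x70, 0xff, 0x7a, 0x46]

→ t0 |46|ff|70|7a|
→ t1 |7a|46|70|ff|
→ t2 |70|ff|7a|46|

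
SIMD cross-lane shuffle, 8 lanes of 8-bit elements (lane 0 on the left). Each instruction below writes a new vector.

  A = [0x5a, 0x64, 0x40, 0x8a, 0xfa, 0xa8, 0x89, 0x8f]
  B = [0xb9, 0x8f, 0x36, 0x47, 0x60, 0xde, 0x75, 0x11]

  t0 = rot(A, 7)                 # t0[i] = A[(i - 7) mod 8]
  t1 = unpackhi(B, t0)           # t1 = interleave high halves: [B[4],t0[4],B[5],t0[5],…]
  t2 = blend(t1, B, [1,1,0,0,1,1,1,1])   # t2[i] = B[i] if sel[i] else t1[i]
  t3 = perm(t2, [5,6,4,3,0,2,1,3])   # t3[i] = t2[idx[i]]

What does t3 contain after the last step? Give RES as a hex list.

→ t0 |64|40|8a|fa|a8|89|8f|5a|
→ t1 |60|a8|de|89|75|8f|11|5a|
→ t2 |b9|8f|de|89|60|de|75|11|
→ t3 |de|75|60|89|b9|de|8f|89|

RES = [ 0xde  0x75  0x60  0x89  0xb9  0xde  0x8f  0x89 ]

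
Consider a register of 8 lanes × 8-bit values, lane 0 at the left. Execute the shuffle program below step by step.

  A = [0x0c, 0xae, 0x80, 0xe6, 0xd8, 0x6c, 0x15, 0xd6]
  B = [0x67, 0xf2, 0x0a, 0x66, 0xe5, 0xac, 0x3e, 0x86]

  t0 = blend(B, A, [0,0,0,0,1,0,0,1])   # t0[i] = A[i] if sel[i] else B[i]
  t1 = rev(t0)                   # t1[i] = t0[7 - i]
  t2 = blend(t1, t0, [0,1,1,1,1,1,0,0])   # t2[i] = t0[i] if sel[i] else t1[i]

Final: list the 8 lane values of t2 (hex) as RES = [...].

→ t0 |67|f2|0a|66|d8|ac|3e|d6|
→ t1 |d6|3e|ac|d8|66|0a|f2|67|
→ t2 |d6|f2|0a|66|d8|ac|f2|67|

RES = [ 0xd6  0xf2  0x0a  0x66  0xd8  0xac  0xf2  0x67 ]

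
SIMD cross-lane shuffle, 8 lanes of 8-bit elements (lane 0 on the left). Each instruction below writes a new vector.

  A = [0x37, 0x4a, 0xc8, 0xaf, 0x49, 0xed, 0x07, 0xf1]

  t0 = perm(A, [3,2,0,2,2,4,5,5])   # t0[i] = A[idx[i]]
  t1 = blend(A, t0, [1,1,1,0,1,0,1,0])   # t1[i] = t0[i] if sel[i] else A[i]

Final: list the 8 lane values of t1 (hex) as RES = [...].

RES = [ 0xaf  0xc8  0x37  0xaf  0xc8  0xed  0xed  0xf1 ]

t0 = [0xaf, 0xc8, 0x37, 0xc8, 0xc8, 0x49, 0xed, 0xed]
t1 = [0xaf, 0xc8, 0x37, 0xaf, 0xc8, 0xed, 0xed, 0xf1]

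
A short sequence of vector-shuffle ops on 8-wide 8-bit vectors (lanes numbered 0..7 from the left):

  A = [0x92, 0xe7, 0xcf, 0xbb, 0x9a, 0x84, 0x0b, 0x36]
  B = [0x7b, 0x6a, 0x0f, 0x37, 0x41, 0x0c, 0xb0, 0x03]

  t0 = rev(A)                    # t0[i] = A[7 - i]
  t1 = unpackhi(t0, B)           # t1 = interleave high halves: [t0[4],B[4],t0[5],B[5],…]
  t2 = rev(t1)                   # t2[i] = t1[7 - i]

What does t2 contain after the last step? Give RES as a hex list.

RES = [ 0x03  0x92  0xb0  0xe7  0x0c  0xcf  0x41  0xbb ]

  t0: 36 0b 84 9a bb cf e7 92
  t1: bb 41 cf 0c e7 b0 92 03
  t2: 03 92 b0 e7 0c cf 41 bb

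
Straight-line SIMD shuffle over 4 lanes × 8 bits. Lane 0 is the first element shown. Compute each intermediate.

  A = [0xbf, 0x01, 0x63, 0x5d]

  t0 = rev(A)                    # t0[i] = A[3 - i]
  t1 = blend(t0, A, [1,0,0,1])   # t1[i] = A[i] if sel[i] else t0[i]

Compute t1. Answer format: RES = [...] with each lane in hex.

→ t0 |5d|63|01|bf|
→ t1 |bf|63|01|5d|

RES = [0xbf, 0x63, 0x01, 0x5d]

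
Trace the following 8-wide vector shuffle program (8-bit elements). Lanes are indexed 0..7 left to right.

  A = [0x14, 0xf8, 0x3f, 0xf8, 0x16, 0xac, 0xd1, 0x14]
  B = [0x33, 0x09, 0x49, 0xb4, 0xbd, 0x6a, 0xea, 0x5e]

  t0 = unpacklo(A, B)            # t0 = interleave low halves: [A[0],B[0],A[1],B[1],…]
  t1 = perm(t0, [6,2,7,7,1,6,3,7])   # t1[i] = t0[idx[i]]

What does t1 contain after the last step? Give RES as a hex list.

→ t0 |14|33|f8|09|3f|49|f8|b4|
→ t1 |f8|f8|b4|b4|33|f8|09|b4|

RES = [ 0xf8  0xf8  0xb4  0xb4  0x33  0xf8  0x09  0xb4 ]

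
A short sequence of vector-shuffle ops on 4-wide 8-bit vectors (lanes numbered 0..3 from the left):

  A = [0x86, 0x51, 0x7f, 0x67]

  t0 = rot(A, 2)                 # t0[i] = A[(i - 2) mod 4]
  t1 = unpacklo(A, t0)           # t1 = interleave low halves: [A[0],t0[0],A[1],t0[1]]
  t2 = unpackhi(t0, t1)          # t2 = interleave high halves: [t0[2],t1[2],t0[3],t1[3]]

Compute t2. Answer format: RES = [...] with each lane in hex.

t0 = [0x7f, 0x67, 0x86, 0x51]
t1 = [0x86, 0x7f, 0x51, 0x67]
t2 = [0x86, 0x51, 0x51, 0x67]

RES = [0x86, 0x51, 0x51, 0x67]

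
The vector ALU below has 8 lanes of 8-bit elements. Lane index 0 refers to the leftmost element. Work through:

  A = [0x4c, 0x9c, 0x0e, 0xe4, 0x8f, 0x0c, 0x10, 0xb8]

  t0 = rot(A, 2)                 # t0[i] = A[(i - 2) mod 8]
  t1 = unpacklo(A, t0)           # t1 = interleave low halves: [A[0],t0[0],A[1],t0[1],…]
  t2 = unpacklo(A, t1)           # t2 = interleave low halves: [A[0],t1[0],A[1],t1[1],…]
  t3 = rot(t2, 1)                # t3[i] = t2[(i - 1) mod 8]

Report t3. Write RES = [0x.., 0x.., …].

RES = [ 0xb8  0x4c  0x4c  0x9c  0x10  0x0e  0x9c  0xe4 ]

t0 = [0x10, 0xb8, 0x4c, 0x9c, 0x0e, 0xe4, 0x8f, 0x0c]
t1 = [0x4c, 0x10, 0x9c, 0xb8, 0x0e, 0x4c, 0xe4, 0x9c]
t2 = [0x4c, 0x4c, 0x9c, 0x10, 0x0e, 0x9c, 0xe4, 0xb8]
t3 = [0xb8, 0x4c, 0x4c, 0x9c, 0x10, 0x0e, 0x9c, 0xe4]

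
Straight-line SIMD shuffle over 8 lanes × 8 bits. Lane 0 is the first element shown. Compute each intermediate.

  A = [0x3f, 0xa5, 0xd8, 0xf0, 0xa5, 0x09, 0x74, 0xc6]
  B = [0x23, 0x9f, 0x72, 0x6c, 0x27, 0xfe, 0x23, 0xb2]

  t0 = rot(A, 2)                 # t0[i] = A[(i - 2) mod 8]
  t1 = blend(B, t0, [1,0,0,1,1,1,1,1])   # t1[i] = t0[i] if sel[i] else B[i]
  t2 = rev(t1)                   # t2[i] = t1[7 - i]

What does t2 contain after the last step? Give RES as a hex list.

RES = [ 0x09  0xa5  0xf0  0xd8  0xa5  0x72  0x9f  0x74 ]

  t0: 74 c6 3f a5 d8 f0 a5 09
  t1: 74 9f 72 a5 d8 f0 a5 09
  t2: 09 a5 f0 d8 a5 72 9f 74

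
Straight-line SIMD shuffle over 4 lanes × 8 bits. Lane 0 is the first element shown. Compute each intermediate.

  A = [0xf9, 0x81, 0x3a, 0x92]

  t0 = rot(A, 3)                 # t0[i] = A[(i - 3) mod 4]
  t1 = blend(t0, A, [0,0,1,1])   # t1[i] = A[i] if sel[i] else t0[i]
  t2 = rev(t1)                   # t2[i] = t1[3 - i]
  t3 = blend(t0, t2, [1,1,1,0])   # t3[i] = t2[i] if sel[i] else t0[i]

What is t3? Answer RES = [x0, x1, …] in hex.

RES = [ 0x92  0x3a  0x3a  0xf9 ]

→ t0 |81|3a|92|f9|
→ t1 |81|3a|3a|92|
→ t2 |92|3a|3a|81|
→ t3 |92|3a|3a|f9|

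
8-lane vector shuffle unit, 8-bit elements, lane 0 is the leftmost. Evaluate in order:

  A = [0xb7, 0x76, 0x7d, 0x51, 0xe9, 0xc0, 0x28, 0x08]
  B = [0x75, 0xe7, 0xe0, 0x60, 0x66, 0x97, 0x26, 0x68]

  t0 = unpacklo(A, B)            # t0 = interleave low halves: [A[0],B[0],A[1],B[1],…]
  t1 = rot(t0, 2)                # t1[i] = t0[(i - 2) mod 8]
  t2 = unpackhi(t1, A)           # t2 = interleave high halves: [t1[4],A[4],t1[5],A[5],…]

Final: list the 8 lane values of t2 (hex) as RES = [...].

→ t0 |b7|75|76|e7|7d|e0|51|60|
→ t1 |51|60|b7|75|76|e7|7d|e0|
→ t2 |76|e9|e7|c0|7d|28|e0|08|

RES = [0x76, 0xe9, 0xe7, 0xc0, 0x7d, 0x28, 0xe0, 0x08]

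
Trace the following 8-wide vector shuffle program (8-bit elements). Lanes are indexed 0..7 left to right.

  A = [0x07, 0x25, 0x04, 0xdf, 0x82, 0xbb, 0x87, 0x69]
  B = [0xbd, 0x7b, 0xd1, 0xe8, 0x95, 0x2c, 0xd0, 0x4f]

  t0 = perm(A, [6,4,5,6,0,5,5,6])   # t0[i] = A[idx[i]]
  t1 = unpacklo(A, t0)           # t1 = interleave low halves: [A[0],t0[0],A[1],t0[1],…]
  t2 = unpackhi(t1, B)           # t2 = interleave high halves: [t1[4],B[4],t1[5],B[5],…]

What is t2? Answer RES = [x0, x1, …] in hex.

RES = [0x04, 0x95, 0xbb, 0x2c, 0xdf, 0xd0, 0x87, 0x4f]

t0 = [0x87, 0x82, 0xbb, 0x87, 0x07, 0xbb, 0xbb, 0x87]
t1 = [0x07, 0x87, 0x25, 0x82, 0x04, 0xbb, 0xdf, 0x87]
t2 = [0x04, 0x95, 0xbb, 0x2c, 0xdf, 0xd0, 0x87, 0x4f]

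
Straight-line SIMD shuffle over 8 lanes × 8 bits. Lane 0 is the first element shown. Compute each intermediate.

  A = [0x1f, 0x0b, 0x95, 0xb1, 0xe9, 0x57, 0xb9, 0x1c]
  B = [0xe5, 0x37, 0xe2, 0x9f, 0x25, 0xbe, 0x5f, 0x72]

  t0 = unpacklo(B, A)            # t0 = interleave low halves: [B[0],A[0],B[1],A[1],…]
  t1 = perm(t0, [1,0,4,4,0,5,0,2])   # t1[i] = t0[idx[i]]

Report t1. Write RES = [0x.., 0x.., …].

RES = [ 0x1f  0xe5  0xe2  0xe2  0xe5  0x95  0xe5  0x37 ]

  t0: e5 1f 37 0b e2 95 9f b1
  t1: 1f e5 e2 e2 e5 95 e5 37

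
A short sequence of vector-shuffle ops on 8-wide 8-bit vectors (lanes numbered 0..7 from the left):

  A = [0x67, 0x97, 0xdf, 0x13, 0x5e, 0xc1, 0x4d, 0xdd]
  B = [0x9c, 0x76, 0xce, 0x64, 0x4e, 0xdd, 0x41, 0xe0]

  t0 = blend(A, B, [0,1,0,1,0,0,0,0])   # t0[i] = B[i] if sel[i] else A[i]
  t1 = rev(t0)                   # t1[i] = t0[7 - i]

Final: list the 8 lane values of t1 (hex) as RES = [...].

→ t0 |67|76|df|64|5e|c1|4d|dd|
→ t1 |dd|4d|c1|5e|64|df|76|67|

RES = [ 0xdd  0x4d  0xc1  0x5e  0x64  0xdf  0x76  0x67 ]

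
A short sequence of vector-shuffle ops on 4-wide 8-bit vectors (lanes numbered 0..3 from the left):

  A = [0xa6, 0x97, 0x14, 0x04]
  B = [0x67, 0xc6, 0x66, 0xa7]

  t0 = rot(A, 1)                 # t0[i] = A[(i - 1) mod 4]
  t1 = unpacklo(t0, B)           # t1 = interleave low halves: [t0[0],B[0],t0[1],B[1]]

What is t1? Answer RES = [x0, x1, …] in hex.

t0 = [0x04, 0xa6, 0x97, 0x14]
t1 = [0x04, 0x67, 0xa6, 0xc6]

RES = [0x04, 0x67, 0xa6, 0xc6]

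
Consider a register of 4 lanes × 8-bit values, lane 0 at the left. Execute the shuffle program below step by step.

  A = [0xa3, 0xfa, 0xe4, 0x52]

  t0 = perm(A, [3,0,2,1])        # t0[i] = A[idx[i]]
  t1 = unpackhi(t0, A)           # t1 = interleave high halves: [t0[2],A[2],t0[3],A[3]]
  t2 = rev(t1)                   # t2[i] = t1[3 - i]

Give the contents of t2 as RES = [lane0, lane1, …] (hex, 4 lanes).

RES = [0x52, 0xfa, 0xe4, 0xe4]

→ t0 |52|a3|e4|fa|
→ t1 |e4|e4|fa|52|
→ t2 |52|fa|e4|e4|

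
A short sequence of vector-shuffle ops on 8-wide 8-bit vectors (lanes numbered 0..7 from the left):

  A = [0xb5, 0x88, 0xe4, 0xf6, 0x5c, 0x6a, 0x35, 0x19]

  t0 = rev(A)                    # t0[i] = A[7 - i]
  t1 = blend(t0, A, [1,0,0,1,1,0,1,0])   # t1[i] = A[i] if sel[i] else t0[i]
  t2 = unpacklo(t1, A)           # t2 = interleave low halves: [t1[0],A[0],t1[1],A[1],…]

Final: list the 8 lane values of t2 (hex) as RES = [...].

RES = [ 0xb5  0xb5  0x35  0x88  0x6a  0xe4  0xf6  0xf6 ]

  t0: 19 35 6a 5c f6 e4 88 b5
  t1: b5 35 6a f6 5c e4 35 b5
  t2: b5 b5 35 88 6a e4 f6 f6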